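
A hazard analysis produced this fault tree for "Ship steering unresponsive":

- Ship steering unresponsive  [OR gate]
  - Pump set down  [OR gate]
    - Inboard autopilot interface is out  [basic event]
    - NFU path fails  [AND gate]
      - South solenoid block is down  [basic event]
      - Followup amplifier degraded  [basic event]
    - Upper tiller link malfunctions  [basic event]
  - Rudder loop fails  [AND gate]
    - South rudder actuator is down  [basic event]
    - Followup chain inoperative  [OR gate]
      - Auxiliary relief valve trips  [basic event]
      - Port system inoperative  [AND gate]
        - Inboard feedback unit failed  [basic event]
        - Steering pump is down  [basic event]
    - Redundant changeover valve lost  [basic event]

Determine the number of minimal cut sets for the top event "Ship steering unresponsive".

5

NFU path fails [AND]: one cut set from each child combined → 1 × 1 = 1 cut set(s).
Pump set down [OR]: union of children's cut sets → 3 cut set(s).
Port system inoperative [AND]: one cut set from each child combined → 1 × 1 = 1 cut set(s).
Followup chain inoperative [OR]: union of children's cut sets → 2 cut set(s).
Rudder loop fails [AND]: one cut set from each child combined → 1 × 2 × 1 = 2 cut set(s).
Ship steering unresponsive [OR]: union of children's cut sets → 5 cut set(s).
Minimal cut sets: {Inboard autopilot interface is out}; {Followup amplifier degraded, South solenoid block is down}; {Upper tiller link malfunctions}; {Auxiliary relief valve trips, Redundant changeover valve lost, South rudder actuator is down}; {Inboard feedback unit failed, Redundant changeover valve lost, South rudder actuator is down, Steering pump is down}.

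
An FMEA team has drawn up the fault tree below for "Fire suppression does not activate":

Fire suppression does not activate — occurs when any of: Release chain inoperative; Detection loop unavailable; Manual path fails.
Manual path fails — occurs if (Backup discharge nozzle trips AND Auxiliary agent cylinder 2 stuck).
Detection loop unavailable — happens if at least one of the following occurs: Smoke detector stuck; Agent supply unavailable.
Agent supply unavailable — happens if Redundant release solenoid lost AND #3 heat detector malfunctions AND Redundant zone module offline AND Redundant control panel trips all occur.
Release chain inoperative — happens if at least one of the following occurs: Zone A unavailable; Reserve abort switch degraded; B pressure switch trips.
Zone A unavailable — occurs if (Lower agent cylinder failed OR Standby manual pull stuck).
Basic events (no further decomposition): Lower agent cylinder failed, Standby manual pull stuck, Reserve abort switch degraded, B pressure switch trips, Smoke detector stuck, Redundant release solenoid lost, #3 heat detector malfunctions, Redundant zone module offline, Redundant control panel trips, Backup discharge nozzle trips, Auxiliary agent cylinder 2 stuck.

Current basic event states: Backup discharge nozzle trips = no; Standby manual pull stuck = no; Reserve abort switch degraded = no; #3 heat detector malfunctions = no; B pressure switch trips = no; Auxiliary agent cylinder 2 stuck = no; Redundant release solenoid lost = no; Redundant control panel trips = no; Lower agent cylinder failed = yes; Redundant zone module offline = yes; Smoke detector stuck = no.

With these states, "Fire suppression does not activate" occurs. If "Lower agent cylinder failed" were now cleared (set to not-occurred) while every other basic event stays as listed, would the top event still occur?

No

Counterfactual: set "Lower agent cylinder failed" to not occurred.
Zone A unavailable [OR]: Lower agent cylinder failed=not, Standby manual pull stuck=not → no input occurs → does not occur.
Release chain inoperative [OR]: Zone A unavailable=not, Reserve abort switch degraded=not, B pressure switch trips=not → no input occurs → does not occur.
Agent supply unavailable [AND]: Redundant release solenoid lost=not, #3 heat detector malfunctions=not, Redundant zone module offline=occurs, Redundant control panel trips=not → not all inputs occur → does not occur.
Detection loop unavailable [OR]: Smoke detector stuck=not, Agent supply unavailable=not → no input occurs → does not occur.
Manual path fails [AND]: Backup discharge nozzle trips=not, Auxiliary agent cylinder 2 stuck=not → not all inputs occur → does not occur.
Fire suppression does not activate [OR]: Release chain inoperative=not, Detection loop unavailable=not, Manual path fails=not → no input occurs → does not occur.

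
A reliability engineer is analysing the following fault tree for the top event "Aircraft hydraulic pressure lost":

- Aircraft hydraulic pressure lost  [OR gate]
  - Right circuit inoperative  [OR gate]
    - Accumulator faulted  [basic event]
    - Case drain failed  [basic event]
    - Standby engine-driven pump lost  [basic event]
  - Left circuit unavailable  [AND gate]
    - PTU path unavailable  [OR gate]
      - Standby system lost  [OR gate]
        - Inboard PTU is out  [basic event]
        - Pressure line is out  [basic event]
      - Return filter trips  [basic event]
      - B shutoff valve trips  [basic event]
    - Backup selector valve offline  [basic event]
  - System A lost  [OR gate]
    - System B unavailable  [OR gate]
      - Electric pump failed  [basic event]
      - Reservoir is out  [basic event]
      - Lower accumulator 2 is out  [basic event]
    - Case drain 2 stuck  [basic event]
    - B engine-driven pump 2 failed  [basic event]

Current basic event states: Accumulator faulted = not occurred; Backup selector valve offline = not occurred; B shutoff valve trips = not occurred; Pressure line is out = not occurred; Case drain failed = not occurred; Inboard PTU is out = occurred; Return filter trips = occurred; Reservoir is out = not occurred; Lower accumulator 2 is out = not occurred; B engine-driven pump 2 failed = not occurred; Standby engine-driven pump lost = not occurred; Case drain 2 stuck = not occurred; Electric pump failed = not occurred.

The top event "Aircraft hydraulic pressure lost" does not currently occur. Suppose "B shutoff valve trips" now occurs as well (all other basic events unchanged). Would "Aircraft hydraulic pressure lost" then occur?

No

Counterfactual: set "B shutoff valve trips" to occurred.
Right circuit inoperative [OR]: Accumulator faulted=not, Case drain failed=not, Standby engine-driven pump lost=not → no input occurs → does not occur.
Standby system lost [OR]: Inboard PTU is out=occurs, Pressure line is out=not → at least one input occurs → occurs.
PTU path unavailable [OR]: Standby system lost=occurs, Return filter trips=occurs, B shutoff valve trips=occurs → at least one input occurs → occurs.
Left circuit unavailable [AND]: PTU path unavailable=occurs, Backup selector valve offline=not → not all inputs occur → does not occur.
System B unavailable [OR]: Electric pump failed=not, Reservoir is out=not, Lower accumulator 2 is out=not → no input occurs → does not occur.
System A lost [OR]: System B unavailable=not, Case drain 2 stuck=not, B engine-driven pump 2 failed=not → no input occurs → does not occur.
Aircraft hydraulic pressure lost [OR]: Right circuit inoperative=not, Left circuit unavailable=not, System A lost=not → no input occurs → does not occur.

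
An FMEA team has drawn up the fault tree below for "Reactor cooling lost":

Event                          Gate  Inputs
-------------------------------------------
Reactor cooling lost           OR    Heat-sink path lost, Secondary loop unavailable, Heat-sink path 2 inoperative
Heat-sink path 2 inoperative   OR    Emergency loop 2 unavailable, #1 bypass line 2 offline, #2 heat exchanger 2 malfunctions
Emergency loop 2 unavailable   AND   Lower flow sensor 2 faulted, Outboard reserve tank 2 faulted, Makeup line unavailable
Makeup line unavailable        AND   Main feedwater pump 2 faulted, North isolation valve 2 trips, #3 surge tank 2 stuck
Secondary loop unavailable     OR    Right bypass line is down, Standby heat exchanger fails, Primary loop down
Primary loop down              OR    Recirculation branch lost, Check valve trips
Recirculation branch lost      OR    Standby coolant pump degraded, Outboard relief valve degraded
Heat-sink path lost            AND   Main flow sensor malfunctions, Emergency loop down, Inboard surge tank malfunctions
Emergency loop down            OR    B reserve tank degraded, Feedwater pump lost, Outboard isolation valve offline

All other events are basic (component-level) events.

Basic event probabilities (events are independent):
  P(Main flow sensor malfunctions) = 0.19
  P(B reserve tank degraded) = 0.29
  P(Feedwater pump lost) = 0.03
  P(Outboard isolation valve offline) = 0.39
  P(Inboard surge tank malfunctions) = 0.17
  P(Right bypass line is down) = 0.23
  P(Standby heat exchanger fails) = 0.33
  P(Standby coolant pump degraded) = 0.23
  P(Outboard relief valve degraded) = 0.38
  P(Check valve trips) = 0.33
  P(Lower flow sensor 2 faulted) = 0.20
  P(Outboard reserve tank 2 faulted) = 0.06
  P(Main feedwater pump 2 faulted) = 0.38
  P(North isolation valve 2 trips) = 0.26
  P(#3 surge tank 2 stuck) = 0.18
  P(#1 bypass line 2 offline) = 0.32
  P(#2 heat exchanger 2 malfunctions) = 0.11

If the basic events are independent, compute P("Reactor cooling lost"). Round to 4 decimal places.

P(Emergency loop down) [OR] = 1 − (1−0.29) × (1−0.03) × (1−0.39) = 0.579893
P(Heat-sink path lost) [AND] = 0.19 × 0.579893 × 0.17 = 0.018731
P(Recirculation branch lost) [OR] = 1 − (1−0.23) × (1−0.38) = 0.522600
P(Primary loop down) [OR] = 1 − (1−0.522600) × (1−0.33) = 0.680142
P(Secondary loop unavailable) [OR] = 1 − (1−0.23) × (1−0.33) × (1−0.680142) = 0.834985
P(Makeup line unavailable) [AND] = 0.38 × 0.26 × 0.18 = 0.017784
P(Emergency loop 2 unavailable) [AND] = 0.20 × 0.06 × 0.017784 = 0.000213
P(Heat-sink path 2 inoperative) [OR] = 1 − (1−0.000213) × (1−0.32) × (1−0.11) = 0.394929
P(Reactor cooling lost) [OR] = 1 − (1−0.018731) × (1−0.834985) × (1−0.394929) = 0.902024
Rounded to 4 decimal places: P(Reactor cooling lost) ≈ 0.9020.

0.9020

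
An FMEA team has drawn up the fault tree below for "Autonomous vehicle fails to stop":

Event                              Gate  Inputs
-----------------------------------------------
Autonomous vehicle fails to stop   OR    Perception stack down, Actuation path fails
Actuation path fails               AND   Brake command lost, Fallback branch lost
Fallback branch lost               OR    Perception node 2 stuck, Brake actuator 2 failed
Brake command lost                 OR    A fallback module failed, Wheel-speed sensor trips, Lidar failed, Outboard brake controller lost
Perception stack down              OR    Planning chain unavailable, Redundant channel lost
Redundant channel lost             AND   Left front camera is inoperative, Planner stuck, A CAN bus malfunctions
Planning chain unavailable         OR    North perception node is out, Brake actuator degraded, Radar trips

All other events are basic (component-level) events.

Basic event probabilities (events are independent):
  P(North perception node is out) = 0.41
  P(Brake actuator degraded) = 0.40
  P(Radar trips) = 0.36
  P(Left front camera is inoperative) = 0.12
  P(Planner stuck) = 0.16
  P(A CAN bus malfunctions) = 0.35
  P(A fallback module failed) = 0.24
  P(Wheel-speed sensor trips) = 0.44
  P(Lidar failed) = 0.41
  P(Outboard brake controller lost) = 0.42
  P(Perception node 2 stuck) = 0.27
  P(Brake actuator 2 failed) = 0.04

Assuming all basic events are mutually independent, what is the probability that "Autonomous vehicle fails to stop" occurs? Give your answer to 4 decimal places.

P(Planning chain unavailable) [OR] = 1 − (1−0.41) × (1−0.40) × (1−0.36) = 0.773440
P(Redundant channel lost) [AND] = 0.12 × 0.16 × 0.35 = 0.006720
P(Perception stack down) [OR] = 1 − (1−0.773440) × (1−0.006720) = 0.774962
P(Brake command lost) [OR] = 1 − (1−0.24) × (1−0.44) × (1−0.41) × (1−0.42) = 0.854360
P(Fallback branch lost) [OR] = 1 − (1−0.27) × (1−0.04) = 0.299200
P(Actuation path fails) [AND] = 0.854360 × 0.299200 = 0.255625
P(Autonomous vehicle fails to stop) [OR] = 1 − (1−0.774962) × (1−0.255625) = 0.832487
Rounded to 4 decimal places: P(Autonomous vehicle fails to stop) ≈ 0.8325.

0.8325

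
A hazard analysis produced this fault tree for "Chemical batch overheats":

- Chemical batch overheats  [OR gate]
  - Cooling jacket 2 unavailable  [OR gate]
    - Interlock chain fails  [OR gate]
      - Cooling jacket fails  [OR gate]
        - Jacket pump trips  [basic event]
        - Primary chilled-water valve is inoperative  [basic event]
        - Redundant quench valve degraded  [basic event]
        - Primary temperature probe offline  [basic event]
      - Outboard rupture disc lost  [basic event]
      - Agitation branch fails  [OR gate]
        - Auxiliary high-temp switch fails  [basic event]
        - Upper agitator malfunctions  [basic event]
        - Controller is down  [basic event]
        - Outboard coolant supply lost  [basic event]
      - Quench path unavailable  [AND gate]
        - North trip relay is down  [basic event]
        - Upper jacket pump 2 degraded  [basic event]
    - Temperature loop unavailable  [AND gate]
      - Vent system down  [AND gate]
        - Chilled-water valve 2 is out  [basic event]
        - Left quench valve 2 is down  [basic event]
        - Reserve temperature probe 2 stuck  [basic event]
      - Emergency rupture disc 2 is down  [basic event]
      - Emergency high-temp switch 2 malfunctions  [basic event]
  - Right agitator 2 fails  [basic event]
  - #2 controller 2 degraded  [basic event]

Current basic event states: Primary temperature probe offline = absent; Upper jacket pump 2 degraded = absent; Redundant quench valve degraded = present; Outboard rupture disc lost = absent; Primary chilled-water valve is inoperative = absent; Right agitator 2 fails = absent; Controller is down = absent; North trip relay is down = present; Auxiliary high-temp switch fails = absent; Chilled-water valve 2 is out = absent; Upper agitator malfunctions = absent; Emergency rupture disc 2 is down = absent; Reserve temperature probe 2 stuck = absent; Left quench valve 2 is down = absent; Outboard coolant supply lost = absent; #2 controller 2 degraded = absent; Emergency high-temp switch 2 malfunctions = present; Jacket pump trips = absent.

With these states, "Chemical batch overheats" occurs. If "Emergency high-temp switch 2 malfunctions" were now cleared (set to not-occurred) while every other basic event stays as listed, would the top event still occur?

Yes

Counterfactual: set "Emergency high-temp switch 2 malfunctions" to not occurred.
Cooling jacket fails [OR]: Jacket pump trips=not, Primary chilled-water valve is inoperative=not, Redundant quench valve degraded=occurs, Primary temperature probe offline=not → at least one input occurs → occurs.
Agitation branch fails [OR]: Auxiliary high-temp switch fails=not, Upper agitator malfunctions=not, Controller is down=not, Outboard coolant supply lost=not → no input occurs → does not occur.
Quench path unavailable [AND]: North trip relay is down=occurs, Upper jacket pump 2 degraded=not → not all inputs occur → does not occur.
Interlock chain fails [OR]: Cooling jacket fails=occurs, Outboard rupture disc lost=not, Agitation branch fails=not, Quench path unavailable=not → at least one input occurs → occurs.
Vent system down [AND]: Chilled-water valve 2 is out=not, Left quench valve 2 is down=not, Reserve temperature probe 2 stuck=not → not all inputs occur → does not occur.
Temperature loop unavailable [AND]: Vent system down=not, Emergency rupture disc 2 is down=not, Emergency high-temp switch 2 malfunctions=not → not all inputs occur → does not occur.
Cooling jacket 2 unavailable [OR]: Interlock chain fails=occurs, Temperature loop unavailable=not → at least one input occurs → occurs.
Chemical batch overheats [OR]: Cooling jacket 2 unavailable=occurs, Right agitator 2 fails=not, #2 controller 2 degraded=not → at least one input occurs → occurs.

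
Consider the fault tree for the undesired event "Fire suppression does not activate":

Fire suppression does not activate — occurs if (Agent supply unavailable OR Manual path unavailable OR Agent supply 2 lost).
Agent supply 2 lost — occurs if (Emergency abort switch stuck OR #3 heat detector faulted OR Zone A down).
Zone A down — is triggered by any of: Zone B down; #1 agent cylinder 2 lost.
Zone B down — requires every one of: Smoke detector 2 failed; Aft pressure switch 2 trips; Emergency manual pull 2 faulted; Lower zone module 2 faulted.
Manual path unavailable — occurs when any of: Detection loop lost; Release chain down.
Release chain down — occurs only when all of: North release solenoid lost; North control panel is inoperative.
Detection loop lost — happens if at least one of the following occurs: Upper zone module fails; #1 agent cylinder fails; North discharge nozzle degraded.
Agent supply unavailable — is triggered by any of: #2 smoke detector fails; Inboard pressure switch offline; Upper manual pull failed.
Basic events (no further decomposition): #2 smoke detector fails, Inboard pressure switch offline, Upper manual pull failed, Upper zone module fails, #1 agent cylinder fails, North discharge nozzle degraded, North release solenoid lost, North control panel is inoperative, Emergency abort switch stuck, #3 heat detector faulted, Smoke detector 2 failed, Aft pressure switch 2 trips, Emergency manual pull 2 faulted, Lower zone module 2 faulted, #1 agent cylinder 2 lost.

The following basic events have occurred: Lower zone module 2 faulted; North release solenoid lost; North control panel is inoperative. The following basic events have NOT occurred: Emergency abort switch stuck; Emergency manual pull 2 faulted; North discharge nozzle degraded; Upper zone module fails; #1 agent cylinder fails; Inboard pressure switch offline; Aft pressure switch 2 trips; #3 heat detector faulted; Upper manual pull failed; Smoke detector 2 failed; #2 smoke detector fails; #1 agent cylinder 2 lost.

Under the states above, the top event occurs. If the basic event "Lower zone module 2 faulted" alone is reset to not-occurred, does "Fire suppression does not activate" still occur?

Counterfactual: set "Lower zone module 2 faulted" to not occurred.
Agent supply unavailable [OR]: #2 smoke detector fails=not, Inboard pressure switch offline=not, Upper manual pull failed=not → no input occurs → does not occur.
Detection loop lost [OR]: Upper zone module fails=not, #1 agent cylinder fails=not, North discharge nozzle degraded=not → no input occurs → does not occur.
Release chain down [AND]: North release solenoid lost=occurs, North control panel is inoperative=occurs → all inputs occur → occurs.
Manual path unavailable [OR]: Detection loop lost=not, Release chain down=occurs → at least one input occurs → occurs.
Zone B down [AND]: Smoke detector 2 failed=not, Aft pressure switch 2 trips=not, Emergency manual pull 2 faulted=not, Lower zone module 2 faulted=not → not all inputs occur → does not occur.
Zone A down [OR]: Zone B down=not, #1 agent cylinder 2 lost=not → no input occurs → does not occur.
Agent supply 2 lost [OR]: Emergency abort switch stuck=not, #3 heat detector faulted=not, Zone A down=not → no input occurs → does not occur.
Fire suppression does not activate [OR]: Agent supply unavailable=not, Manual path unavailable=occurs, Agent supply 2 lost=not → at least one input occurs → occurs.

Yes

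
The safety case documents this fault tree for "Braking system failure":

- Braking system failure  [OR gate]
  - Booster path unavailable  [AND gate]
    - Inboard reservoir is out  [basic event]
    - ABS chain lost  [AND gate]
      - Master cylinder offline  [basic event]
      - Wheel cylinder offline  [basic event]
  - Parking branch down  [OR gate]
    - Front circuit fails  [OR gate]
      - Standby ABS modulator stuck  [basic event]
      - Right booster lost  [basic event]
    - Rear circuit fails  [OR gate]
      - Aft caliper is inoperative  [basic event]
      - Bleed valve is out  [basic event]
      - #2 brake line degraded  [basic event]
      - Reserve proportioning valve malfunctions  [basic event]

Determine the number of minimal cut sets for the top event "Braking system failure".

ABS chain lost [AND]: one cut set from each child combined → 1 × 1 = 1 cut set(s).
Booster path unavailable [AND]: one cut set from each child combined → 1 × 1 = 1 cut set(s).
Front circuit fails [OR]: union of children's cut sets → 2 cut set(s).
Rear circuit fails [OR]: union of children's cut sets → 4 cut set(s).
Parking branch down [OR]: union of children's cut sets → 6 cut set(s).
Braking system failure [OR]: union of children's cut sets → 7 cut set(s).
Minimal cut sets: {Inboard reservoir is out, Master cylinder offline, Wheel cylinder offline}; {Standby ABS modulator stuck}; {Right booster lost}; {Aft caliper is inoperative}; {Bleed valve is out}; {#2 brake line degraded}; {Reserve proportioning valve malfunctions}.

7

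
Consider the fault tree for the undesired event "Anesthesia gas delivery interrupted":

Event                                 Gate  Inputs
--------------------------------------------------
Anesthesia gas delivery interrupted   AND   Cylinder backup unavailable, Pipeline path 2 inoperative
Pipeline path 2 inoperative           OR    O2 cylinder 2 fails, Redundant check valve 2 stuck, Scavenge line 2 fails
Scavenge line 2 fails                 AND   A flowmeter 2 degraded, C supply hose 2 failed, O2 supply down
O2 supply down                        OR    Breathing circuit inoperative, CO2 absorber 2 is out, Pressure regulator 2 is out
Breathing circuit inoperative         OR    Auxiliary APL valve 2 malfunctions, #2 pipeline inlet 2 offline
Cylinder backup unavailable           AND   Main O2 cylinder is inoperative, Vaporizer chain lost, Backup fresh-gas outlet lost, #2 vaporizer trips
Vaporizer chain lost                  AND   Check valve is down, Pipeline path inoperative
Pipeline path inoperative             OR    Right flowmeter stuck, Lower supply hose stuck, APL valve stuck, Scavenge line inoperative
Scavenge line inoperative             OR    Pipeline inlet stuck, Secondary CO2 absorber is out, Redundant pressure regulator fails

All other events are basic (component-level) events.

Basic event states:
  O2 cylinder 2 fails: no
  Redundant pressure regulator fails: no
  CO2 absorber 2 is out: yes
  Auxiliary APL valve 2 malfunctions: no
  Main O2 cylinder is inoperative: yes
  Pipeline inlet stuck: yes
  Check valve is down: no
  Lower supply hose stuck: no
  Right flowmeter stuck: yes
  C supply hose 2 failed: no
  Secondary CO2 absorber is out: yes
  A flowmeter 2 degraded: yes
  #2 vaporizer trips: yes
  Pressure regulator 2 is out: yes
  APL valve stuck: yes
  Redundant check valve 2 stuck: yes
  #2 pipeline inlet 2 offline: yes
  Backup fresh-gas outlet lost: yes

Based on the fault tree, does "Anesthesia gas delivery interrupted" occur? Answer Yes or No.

No

Scavenge line inoperative [OR]: Pipeline inlet stuck=occurs, Secondary CO2 absorber is out=occurs, Redundant pressure regulator fails=not → at least one input occurs → occurs.
Pipeline path inoperative [OR]: Right flowmeter stuck=occurs, Lower supply hose stuck=not, APL valve stuck=occurs, Scavenge line inoperative=occurs → at least one input occurs → occurs.
Vaporizer chain lost [AND]: Check valve is down=not, Pipeline path inoperative=occurs → not all inputs occur → does not occur.
Cylinder backup unavailable [AND]: Main O2 cylinder is inoperative=occurs, Vaporizer chain lost=not, Backup fresh-gas outlet lost=occurs, #2 vaporizer trips=occurs → not all inputs occur → does not occur.
Breathing circuit inoperative [OR]: Auxiliary APL valve 2 malfunctions=not, #2 pipeline inlet 2 offline=occurs → at least one input occurs → occurs.
O2 supply down [OR]: Breathing circuit inoperative=occurs, CO2 absorber 2 is out=occurs, Pressure regulator 2 is out=occurs → at least one input occurs → occurs.
Scavenge line 2 fails [AND]: A flowmeter 2 degraded=occurs, C supply hose 2 failed=not, O2 supply down=occurs → not all inputs occur → does not occur.
Pipeline path 2 inoperative [OR]: O2 cylinder 2 fails=not, Redundant check valve 2 stuck=occurs, Scavenge line 2 fails=not → at least one input occurs → occurs.
Anesthesia gas delivery interrupted [AND]: Cylinder backup unavailable=not, Pipeline path 2 inoperative=occurs → not all inputs occur → does not occur.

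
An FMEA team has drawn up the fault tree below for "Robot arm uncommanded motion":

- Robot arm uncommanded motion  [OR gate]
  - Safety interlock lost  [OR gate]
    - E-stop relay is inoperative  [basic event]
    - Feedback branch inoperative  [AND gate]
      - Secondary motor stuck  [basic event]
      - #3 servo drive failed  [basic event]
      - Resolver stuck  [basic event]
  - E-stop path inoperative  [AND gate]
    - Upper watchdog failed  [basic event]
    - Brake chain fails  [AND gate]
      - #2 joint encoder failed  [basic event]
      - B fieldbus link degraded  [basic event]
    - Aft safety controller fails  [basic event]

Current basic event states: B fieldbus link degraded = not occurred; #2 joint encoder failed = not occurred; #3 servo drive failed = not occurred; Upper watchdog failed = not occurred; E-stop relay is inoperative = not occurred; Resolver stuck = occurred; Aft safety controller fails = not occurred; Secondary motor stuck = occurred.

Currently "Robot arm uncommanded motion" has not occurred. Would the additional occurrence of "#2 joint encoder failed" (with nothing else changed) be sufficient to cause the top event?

Counterfactual: set "#2 joint encoder failed" to occurred.
Feedback branch inoperative [AND]: Secondary motor stuck=occurs, #3 servo drive failed=not, Resolver stuck=occurs → not all inputs occur → does not occur.
Safety interlock lost [OR]: E-stop relay is inoperative=not, Feedback branch inoperative=not → no input occurs → does not occur.
Brake chain fails [AND]: #2 joint encoder failed=occurs, B fieldbus link degraded=not → not all inputs occur → does not occur.
E-stop path inoperative [AND]: Upper watchdog failed=not, Brake chain fails=not, Aft safety controller fails=not → not all inputs occur → does not occur.
Robot arm uncommanded motion [OR]: Safety interlock lost=not, E-stop path inoperative=not → no input occurs → does not occur.

No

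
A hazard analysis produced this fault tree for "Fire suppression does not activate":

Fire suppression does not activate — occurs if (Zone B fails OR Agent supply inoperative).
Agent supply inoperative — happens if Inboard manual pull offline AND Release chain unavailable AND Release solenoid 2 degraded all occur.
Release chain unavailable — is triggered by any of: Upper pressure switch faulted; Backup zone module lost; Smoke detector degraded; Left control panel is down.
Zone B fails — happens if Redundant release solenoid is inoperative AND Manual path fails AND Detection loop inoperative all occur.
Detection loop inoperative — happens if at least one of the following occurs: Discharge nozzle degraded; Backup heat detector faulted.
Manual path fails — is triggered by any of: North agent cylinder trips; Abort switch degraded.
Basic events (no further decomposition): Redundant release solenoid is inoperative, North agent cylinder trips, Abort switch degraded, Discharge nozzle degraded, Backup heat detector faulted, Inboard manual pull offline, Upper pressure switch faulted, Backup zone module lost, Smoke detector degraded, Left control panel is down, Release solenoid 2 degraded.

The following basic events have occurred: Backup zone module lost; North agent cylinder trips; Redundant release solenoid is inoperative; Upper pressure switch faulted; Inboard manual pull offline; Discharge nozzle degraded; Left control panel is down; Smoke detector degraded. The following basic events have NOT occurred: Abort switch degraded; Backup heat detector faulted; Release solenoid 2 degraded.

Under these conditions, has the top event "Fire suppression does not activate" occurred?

Manual path fails [OR]: North agent cylinder trips=occurs, Abort switch degraded=not → at least one input occurs → occurs.
Detection loop inoperative [OR]: Discharge nozzle degraded=occurs, Backup heat detector faulted=not → at least one input occurs → occurs.
Zone B fails [AND]: Redundant release solenoid is inoperative=occurs, Manual path fails=occurs, Detection loop inoperative=occurs → all inputs occur → occurs.
Release chain unavailable [OR]: Upper pressure switch faulted=occurs, Backup zone module lost=occurs, Smoke detector degraded=occurs, Left control panel is down=occurs → at least one input occurs → occurs.
Agent supply inoperative [AND]: Inboard manual pull offline=occurs, Release chain unavailable=occurs, Release solenoid 2 degraded=not → not all inputs occur → does not occur.
Fire suppression does not activate [OR]: Zone B fails=occurs, Agent supply inoperative=not → at least one input occurs → occurs.

Yes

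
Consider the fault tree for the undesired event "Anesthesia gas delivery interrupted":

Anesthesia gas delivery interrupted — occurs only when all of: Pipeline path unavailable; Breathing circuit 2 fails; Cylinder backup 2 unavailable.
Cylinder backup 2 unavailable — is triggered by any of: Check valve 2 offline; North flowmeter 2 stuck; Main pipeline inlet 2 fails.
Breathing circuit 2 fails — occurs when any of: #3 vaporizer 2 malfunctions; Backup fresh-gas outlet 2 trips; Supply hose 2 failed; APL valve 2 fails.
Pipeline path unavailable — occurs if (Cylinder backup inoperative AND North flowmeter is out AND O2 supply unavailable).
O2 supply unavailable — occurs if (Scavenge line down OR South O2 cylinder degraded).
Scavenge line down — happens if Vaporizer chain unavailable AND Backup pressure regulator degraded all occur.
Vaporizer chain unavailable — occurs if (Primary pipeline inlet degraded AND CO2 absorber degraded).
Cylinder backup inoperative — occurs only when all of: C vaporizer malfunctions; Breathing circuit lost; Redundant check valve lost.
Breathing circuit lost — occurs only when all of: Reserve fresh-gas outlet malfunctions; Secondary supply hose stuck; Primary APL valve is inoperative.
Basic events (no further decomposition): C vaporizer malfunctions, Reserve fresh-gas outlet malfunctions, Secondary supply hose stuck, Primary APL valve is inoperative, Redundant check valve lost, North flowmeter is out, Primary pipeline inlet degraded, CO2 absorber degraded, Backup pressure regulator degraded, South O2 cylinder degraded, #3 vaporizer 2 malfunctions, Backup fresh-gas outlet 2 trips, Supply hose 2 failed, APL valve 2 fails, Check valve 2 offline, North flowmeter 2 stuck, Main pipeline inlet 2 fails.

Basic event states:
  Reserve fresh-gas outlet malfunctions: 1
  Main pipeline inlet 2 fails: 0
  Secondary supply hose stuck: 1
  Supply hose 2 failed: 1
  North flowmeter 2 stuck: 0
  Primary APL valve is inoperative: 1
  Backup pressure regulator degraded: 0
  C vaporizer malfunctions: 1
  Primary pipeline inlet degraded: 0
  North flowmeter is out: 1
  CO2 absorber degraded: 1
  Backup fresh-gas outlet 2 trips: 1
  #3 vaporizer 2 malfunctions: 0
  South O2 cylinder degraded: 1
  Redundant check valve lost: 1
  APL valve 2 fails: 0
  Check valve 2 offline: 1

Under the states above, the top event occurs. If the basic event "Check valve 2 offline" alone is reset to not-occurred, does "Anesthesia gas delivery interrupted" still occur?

No

Counterfactual: set "Check valve 2 offline" to not occurred.
Breathing circuit lost [AND]: Reserve fresh-gas outlet malfunctions=occurs, Secondary supply hose stuck=occurs, Primary APL valve is inoperative=occurs → all inputs occur → occurs.
Cylinder backup inoperative [AND]: C vaporizer malfunctions=occurs, Breathing circuit lost=occurs, Redundant check valve lost=occurs → all inputs occur → occurs.
Vaporizer chain unavailable [AND]: Primary pipeline inlet degraded=not, CO2 absorber degraded=occurs → not all inputs occur → does not occur.
Scavenge line down [AND]: Vaporizer chain unavailable=not, Backup pressure regulator degraded=not → not all inputs occur → does not occur.
O2 supply unavailable [OR]: Scavenge line down=not, South O2 cylinder degraded=occurs → at least one input occurs → occurs.
Pipeline path unavailable [AND]: Cylinder backup inoperative=occurs, North flowmeter is out=occurs, O2 supply unavailable=occurs → all inputs occur → occurs.
Breathing circuit 2 fails [OR]: #3 vaporizer 2 malfunctions=not, Backup fresh-gas outlet 2 trips=occurs, Supply hose 2 failed=occurs, APL valve 2 fails=not → at least one input occurs → occurs.
Cylinder backup 2 unavailable [OR]: Check valve 2 offline=not, North flowmeter 2 stuck=not, Main pipeline inlet 2 fails=not → no input occurs → does not occur.
Anesthesia gas delivery interrupted [AND]: Pipeline path unavailable=occurs, Breathing circuit 2 fails=occurs, Cylinder backup 2 unavailable=not → not all inputs occur → does not occur.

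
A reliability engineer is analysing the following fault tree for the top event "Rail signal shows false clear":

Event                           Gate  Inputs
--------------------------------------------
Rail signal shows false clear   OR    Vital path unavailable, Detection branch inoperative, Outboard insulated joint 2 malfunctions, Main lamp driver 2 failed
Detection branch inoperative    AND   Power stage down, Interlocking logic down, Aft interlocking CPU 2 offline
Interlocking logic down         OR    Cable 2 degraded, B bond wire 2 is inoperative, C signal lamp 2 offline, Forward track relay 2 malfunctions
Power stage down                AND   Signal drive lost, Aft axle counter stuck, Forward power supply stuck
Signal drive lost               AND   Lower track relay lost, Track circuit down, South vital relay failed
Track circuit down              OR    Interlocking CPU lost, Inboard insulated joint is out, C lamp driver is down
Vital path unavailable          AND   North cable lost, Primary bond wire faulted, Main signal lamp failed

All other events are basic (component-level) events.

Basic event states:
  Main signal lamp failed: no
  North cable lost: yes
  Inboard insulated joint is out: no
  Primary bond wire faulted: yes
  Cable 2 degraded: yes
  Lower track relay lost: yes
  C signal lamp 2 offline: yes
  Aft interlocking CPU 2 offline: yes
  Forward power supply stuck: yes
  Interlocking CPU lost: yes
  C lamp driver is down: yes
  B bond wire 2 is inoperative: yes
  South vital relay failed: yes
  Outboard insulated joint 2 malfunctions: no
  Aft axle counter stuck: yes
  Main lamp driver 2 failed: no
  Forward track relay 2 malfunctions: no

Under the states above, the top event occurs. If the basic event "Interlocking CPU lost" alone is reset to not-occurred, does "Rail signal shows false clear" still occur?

Counterfactual: set "Interlocking CPU lost" to not occurred.
Vital path unavailable [AND]: North cable lost=occurs, Primary bond wire faulted=occurs, Main signal lamp failed=not → not all inputs occur → does not occur.
Track circuit down [OR]: Interlocking CPU lost=not, Inboard insulated joint is out=not, C lamp driver is down=occurs → at least one input occurs → occurs.
Signal drive lost [AND]: Lower track relay lost=occurs, Track circuit down=occurs, South vital relay failed=occurs → all inputs occur → occurs.
Power stage down [AND]: Signal drive lost=occurs, Aft axle counter stuck=occurs, Forward power supply stuck=occurs → all inputs occur → occurs.
Interlocking logic down [OR]: Cable 2 degraded=occurs, B bond wire 2 is inoperative=occurs, C signal lamp 2 offline=occurs, Forward track relay 2 malfunctions=not → at least one input occurs → occurs.
Detection branch inoperative [AND]: Power stage down=occurs, Interlocking logic down=occurs, Aft interlocking CPU 2 offline=occurs → all inputs occur → occurs.
Rail signal shows false clear [OR]: Vital path unavailable=not, Detection branch inoperative=occurs, Outboard insulated joint 2 malfunctions=not, Main lamp driver 2 failed=not → at least one input occurs → occurs.

Yes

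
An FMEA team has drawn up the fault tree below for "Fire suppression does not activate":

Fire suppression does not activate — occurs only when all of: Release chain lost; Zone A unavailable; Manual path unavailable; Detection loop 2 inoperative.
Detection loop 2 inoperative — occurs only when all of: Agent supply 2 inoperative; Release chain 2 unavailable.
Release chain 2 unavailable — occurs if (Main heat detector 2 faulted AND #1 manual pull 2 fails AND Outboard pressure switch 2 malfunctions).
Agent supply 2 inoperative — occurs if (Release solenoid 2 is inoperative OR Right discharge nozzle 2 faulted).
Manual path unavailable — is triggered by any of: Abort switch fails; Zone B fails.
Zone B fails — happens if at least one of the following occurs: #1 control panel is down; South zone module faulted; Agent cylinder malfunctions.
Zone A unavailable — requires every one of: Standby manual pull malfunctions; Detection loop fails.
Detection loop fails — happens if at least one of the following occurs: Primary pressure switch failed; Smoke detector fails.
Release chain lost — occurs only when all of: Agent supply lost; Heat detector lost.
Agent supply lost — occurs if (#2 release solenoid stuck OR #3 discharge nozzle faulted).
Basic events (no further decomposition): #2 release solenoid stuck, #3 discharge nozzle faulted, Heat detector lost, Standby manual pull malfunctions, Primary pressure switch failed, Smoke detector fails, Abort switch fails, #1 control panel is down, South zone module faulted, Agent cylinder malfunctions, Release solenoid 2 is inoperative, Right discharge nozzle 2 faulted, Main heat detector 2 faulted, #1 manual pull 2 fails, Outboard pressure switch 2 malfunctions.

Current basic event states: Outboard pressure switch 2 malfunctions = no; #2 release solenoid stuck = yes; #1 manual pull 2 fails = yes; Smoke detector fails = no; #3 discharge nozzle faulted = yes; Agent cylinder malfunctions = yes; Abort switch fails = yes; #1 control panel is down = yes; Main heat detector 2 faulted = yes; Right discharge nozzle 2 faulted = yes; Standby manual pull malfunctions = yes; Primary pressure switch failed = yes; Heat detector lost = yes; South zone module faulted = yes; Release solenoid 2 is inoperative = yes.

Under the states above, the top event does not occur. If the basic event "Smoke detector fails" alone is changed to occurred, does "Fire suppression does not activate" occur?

No

Counterfactual: set "Smoke detector fails" to occurred.
Agent supply lost [OR]: #2 release solenoid stuck=occurs, #3 discharge nozzle faulted=occurs → at least one input occurs → occurs.
Release chain lost [AND]: Agent supply lost=occurs, Heat detector lost=occurs → all inputs occur → occurs.
Detection loop fails [OR]: Primary pressure switch failed=occurs, Smoke detector fails=occurs → at least one input occurs → occurs.
Zone A unavailable [AND]: Standby manual pull malfunctions=occurs, Detection loop fails=occurs → all inputs occur → occurs.
Zone B fails [OR]: #1 control panel is down=occurs, South zone module faulted=occurs, Agent cylinder malfunctions=occurs → at least one input occurs → occurs.
Manual path unavailable [OR]: Abort switch fails=occurs, Zone B fails=occurs → at least one input occurs → occurs.
Agent supply 2 inoperative [OR]: Release solenoid 2 is inoperative=occurs, Right discharge nozzle 2 faulted=occurs → at least one input occurs → occurs.
Release chain 2 unavailable [AND]: Main heat detector 2 faulted=occurs, #1 manual pull 2 fails=occurs, Outboard pressure switch 2 malfunctions=not → not all inputs occur → does not occur.
Detection loop 2 inoperative [AND]: Agent supply 2 inoperative=occurs, Release chain 2 unavailable=not → not all inputs occur → does not occur.
Fire suppression does not activate [AND]: Release chain lost=occurs, Zone A unavailable=occurs, Manual path unavailable=occurs, Detection loop 2 inoperative=not → not all inputs occur → does not occur.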